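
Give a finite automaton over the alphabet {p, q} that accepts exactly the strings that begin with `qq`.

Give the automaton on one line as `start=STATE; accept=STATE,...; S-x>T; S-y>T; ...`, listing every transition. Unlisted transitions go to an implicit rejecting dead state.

start=s0; accept=s2; s0-p>s3; s0-q>s1; s1-p>s3; s1-q>s2; s2-p>s2; s2-q>s2; s3-p>s3; s3-q>s3

Walk along `qq` while the input agrees: from s0 take `q` to s1, and so on. Any deviation drops to the rejecting sink s3. Once s2 is reached the prefix is confirmed and every continuation is accepted.
With 4 states:
        p   q  
>  s0   s3  s1 
   s1   s3  s2 
 * s2   s2  s2 
   s3   s3  s3 
(> = start, * = accepting)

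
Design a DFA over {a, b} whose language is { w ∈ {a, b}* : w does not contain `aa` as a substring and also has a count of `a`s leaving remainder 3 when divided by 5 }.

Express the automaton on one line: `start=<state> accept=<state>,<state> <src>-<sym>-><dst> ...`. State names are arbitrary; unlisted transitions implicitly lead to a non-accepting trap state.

start=s0 accept=s6,s7 s0-a->s1 s0-b->s0 s1-a->s2 s1-b->s3 s2-a->s2 s2-b->s2 s3-a->s4 s3-b->s3 s4-a->s2 s4-b->s5 s5-a->s6 s5-b->s5 s6-a->s2 s6-b->s7 s7-a->s8 s7-b->s7 s8-a->s2 s8-b->s9 s9-a->s10 s9-b->s9 s10-a->s2 s10-b->s0

Run two small machines in parallel and take their product. One (3 states) tracks partial matches of the forbidden pattern `aa`; the other (5 states) tracks the count of `a`s modulo 5. Each combined state is a pair, one component from each; accept when both components accept. Equivalent product states are then merged.
With 11 states:
          a    b  
>  s0     s1   s0 
   s1     s2   s3 
   s2     s2   s2 
   s3     s4   s3 
   s4     s2   s5 
   s5     s6   s5 
 * s6     s2   s7 
 * s7     s8   s7 
   s8     s2   s9 
   s9    s10   s9 
   s10    s2   s0 
(> = start, * = accepting)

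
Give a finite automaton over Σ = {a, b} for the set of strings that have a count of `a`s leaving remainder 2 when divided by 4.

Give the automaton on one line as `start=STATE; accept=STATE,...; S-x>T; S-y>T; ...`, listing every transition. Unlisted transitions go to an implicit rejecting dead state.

The only thing that matters is how many `a`s have appeared, reduced mod 4. Use one state per residue: S0 for 0, …, S3 for 3. Reading `a` moves to the next residue; anything else stays put. S2 is accepting.
With 4 states:
        a   b  
>  S0   S1  S0 
   S1   S2  S1 
 * S2   S3  S2 
   S3   S0  S3 
(> = start, * = accepting)

start=S0; accept=S2; S0-a>S1; S0-b>S0; S1-a>S2; S1-b>S1; S2-a>S3; S2-b>S2; S3-a>S0; S3-b>S3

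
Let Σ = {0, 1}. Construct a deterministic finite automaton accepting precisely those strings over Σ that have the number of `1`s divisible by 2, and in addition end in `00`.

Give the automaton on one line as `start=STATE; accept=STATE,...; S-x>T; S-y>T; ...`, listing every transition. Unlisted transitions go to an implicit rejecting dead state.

Run two small machines in parallel and take their product. The first has 2 states tracking the count of `1`s modulo 2; the second has 3 states tracking how much of the suffix `00` has currently been matched. A product state is a pair (one from each), accepting exactly when both do. After merging equivalent states the machine shrinks.
4 states suffice.
        0   1  
>  s0   s1  s2 
   s1   s3  s2 
   s2   s2  s0 
 * s3   s3  s2 
(> = start, * = accepting)

start=s0; accept=s3; s0-0>s1; s0-1>s2; s1-0>s3; s1-1>s2; s2-0>s2; s2-1>s0; s3-0>s3; s3-1>s2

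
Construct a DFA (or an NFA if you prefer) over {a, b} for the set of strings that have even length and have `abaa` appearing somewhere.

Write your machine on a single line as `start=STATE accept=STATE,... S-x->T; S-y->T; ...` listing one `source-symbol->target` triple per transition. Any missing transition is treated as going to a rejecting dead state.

Run two small machines in parallel and take their product. One (2 states) tracks the input length modulo 2; the other (5 states) tracks whether and how much of `abaa` has been seen. Each combined state is a pair, one component from each; accept when both components accept.
With 10 states:
        a   b  
>  q0   q1  q2 
   q1   q3  q4 
   q2   q3  q0 
   q3   q1  q5 
   q4   q6  q2 
   q5   q7  q0 
   q6   q8  q4 
   q7   q9  q5 
 * q8   q9  q9 
   q9   q8  q8 
(> = start, * = accepting)

start=q0; accept=q8; q0-a->q1; q0-b->q2; q1-a->q3; q1-b->q4; q2-a->q3; q2-b->q0; q3-a->q1; q3-b->q5; q4-a->q6; q4-b->q2; q5-a->q7; q5-b->q0; q6-a->q8; q6-b->q4; q7-a->q9; q7-b->q5; q8-a->q9; q8-b->q9; q9-a->q8; q9-b->q8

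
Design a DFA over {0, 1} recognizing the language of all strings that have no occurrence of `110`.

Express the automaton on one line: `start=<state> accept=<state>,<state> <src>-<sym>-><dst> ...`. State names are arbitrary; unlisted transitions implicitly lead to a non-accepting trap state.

Track partial matches of the forbidden pattern `110`. State q3 is a dead state reached once `110` has occurred; every other state accepts. q0 means no part of `110` is currently matched.
A 4-state machine:
        0   1  
>* q0   q0  q1 
 * q1   q0  q2 
 * q2   q3  q2 
   q3   q3  q3 
(> = start, * = accepting)

start=q0 accept=q0,q1,q2 q0-0->q0 q0-1->q1 q1-0->q0 q1-1->q2 q2-0->q3 q2-1->q2 q3-0->q3 q3-1->q3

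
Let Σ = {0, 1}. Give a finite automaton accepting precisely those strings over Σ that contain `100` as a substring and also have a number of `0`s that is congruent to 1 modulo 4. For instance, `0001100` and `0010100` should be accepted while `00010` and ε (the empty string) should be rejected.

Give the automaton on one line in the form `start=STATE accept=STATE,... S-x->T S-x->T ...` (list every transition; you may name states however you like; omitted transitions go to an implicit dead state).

start=s0 accept=s15 s0-0->s1 s0-1->s2 s1-0->s3 s1-1->s4 s2-0->s5 s2-1->s2 s3-0->s6 s3-1->s7 s4-0->s8 s4-1->s4 s5-0->s9 s5-1->s4 s6-0->s0 s6-1->s10 s7-0->s11 s7-1->s7 s8-0->s12 s8-1->s7 s9-0->s12 s9-1->s9 s10-0->s13 s10-1->s10 s11-0->s14 s11-1->s10 s12-0->s14 s12-1->s12 s13-0->s15 s13-1->s2 s14-0->s15 s14-1->s14 s15-0->s9 s15-1->s15

Build one automaton per condition and run them in lockstep. The first has 4 states tracking whether and how much of `100` has been seen; the second has 4 states tracking the count of `0`s modulo 4. A product state is a pair (one from each), accepting exactly when both do.
16 states suffice.
          0    1  
>  s0     s1   s2 
   s1     s3   s4 
   s2     s5   s2 
   s3     s6   s7 
   s4     s8   s4 
   s5     s9   s4 
   s6     s0  s10 
   s7    s11   s7 
   s8    s12   s7 
   s9    s12   s9 
   s10   s13  s10 
   s11   s14  s10 
   s12   s14  s12 
   s13   s15   s2 
   s14   s15  s14 
 * s15    s9  s15 
(> = start, * = accepting)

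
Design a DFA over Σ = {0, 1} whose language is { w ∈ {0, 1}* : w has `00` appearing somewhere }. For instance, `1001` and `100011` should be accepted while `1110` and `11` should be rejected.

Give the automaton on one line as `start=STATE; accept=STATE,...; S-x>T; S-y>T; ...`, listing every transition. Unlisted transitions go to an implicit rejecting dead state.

States S0..S1 record the length of the longest prefix of `00` that matches the current input suffix. Reaching S2 means `00` has been seen, and we stay there forever. Accept from S2.
        0   1  
>  S0   S1  S0 
   S1   S2  S0 
 * S2   S2  S2 
(> = start, * = accepting)

start=S0; accept=S2; S0-0>S1; S0-1>S0; S1-0>S2; S1-1>S0; S2-0>S2; S2-1>S2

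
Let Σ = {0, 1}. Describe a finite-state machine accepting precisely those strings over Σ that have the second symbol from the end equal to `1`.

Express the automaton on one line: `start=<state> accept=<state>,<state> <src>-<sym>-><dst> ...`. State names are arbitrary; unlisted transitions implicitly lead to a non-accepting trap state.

start=A accept=F,G A-0->B A-1->C B-0->D B-1->E C-0->F C-1->G D-0->D D-1->E E-0->F E-1->G F-0->D F-1->E G-0->F G-1->G

Because acceptance depends on a position counted from the end, the machine has to buffer the most recent 2 symbols. Make each state the string of the last up-to-2 symbols read; on input `x` shift the window left and append `x`. Accept when the buffered window has length 2 and begins with `1`.
With 7 states:
       0  1 
>  A   B  C 
   B   D  E 
   C   F  G 
   D   D  E 
   E   F  G 
 * F   D  E 
 * G   F  G 
(> = start, * = accepting)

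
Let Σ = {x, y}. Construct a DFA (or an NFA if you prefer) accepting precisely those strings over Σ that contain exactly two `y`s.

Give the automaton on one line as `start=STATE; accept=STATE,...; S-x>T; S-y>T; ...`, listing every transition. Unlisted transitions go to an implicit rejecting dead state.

Only the number of `y`s matters, and only up to 3. Make a chain s0 → s1 → s2 → s3 advanced by each `y` (with s3 absorbing); every other symbol self-loops. The accepting set is {s2}.
With 4 states:
        x   y  
>  s0   s0  s1 
   s1   s1  s2 
 * s2   s2  s3 
   s3   s3  s3 
(> = start, * = accepting)

start=s0; accept=s2; s0-x>s0; s0-y>s1; s1-x>s1; s1-y>s2; s2-x>s2; s2-y>s3; s3-x>s3; s3-y>s3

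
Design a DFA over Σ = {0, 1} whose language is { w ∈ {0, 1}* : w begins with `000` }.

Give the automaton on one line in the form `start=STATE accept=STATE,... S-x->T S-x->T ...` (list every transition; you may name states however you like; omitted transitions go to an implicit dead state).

start=q0 accept=q3 q0-0->q1 q0-1->q4 q1-0->q2 q1-1->q4 q2-0->q3 q2-1->q4 q3-0->q3 q3-1->q3 q4-0->q4 q4-1->q4

Check the first 3 symbols one by one: q0 through q2 record how many have matched `000` so far; any wrong symbol goes to the dead state q4. After all 3 match we enter the accepting sink q3.
A 5-state machine:
        0   1  
>  q0   q1  q4 
   q1   q2  q4 
   q2   q3  q4 
 * q3   q3  q3 
   q4   q4  q4 
(> = start, * = accepting)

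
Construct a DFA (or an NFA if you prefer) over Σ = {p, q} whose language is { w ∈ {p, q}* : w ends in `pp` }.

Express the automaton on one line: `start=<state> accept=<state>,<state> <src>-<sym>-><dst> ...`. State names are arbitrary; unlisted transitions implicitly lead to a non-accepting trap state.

Let each state record the length of the longest suffix of the input read so far that is also a prefix of `pp`. s1 means the last symbol is `p`; s2 means the last 2 symbols are `pp`. Accept only at s2, where the string currently ends in `pp`.
        p   q  
>  s0   s1  s0 
   s1   s2  s0 
 * s2   s2  s0 
(> = start, * = accepting)

start=s0 accept=s2 s0-p->s1 s0-q->s0 s1-p->s2 s1-q->s0 s2-p->s2 s2-q->s0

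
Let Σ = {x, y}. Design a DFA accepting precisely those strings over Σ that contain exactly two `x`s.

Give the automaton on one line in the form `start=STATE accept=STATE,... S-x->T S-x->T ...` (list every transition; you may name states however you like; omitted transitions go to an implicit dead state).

start=q0 accept=q2 q0-x->q1 q0-y->q0 q1-x->q2 q1-y->q1 q2-x->q3 q2-y->q2 q3-x->q3 q3-y->q3

Only the number of `x`s matters, and only up to 3. Make a chain q0 → q1 → q2 → q3 advanced by each `x` (with q3 absorbing); every other symbol self-loops. The accepting set is {q2}.
4 states suffice.
        x   y  
>  q0   q1  q0 
   q1   q2  q1 
 * q2   q3  q2 
   q3   q3  q3 
(> = start, * = accepting)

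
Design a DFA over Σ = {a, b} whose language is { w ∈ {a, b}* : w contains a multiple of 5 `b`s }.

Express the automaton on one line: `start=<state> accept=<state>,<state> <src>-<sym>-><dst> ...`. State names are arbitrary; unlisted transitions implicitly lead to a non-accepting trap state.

start=q0 accept=q0 q0-a->q0 q0-b->q1 q1-a->q1 q1-b->q2 q2-a->q2 q2-b->q3 q3-a->q3 q3-b->q4 q4-a->q4 q4-b->q0

The only thing that matters is how many `b`s have appeared, reduced mod 5. Use one state per residue: q0 for 0, …, q4 for 4. Reading `b` moves to the next residue; anything else stays put. q0 is accepting.
A 5-state machine:
        a   b  
>* q0   q0  q1 
   q1   q1  q2 
   q2   q2  q3 
   q3   q3  q4 
   q4   q4  q0 
(> = start, * = accepting)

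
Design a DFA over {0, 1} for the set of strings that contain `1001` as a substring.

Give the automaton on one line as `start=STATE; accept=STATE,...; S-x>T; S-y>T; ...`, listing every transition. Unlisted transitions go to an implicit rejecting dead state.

start=A; accept=E; A-0>A; A-1>B; B-0>C; B-1>B; C-0>D; C-1>B; D-0>A; D-1>E; E-0>E; E-1>E

Track how much of `1001` has been matched so far: state A is no progress, E is the absorbing accept state reached once `1001` has occurred. Intermediate states record partial matches; on a mismatch, fall back to the longest reusable overlap.
With 5 states:
       0  1 
>  A   A  B 
   B   C  B 
   C   D  B 
   D   A  E 
 * E   E  E 
(> = start, * = accepting)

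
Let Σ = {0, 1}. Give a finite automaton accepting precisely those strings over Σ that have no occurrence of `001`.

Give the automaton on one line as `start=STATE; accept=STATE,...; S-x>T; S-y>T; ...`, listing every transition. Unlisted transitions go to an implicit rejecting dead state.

start=q0; accept=q0,q1,q2; q0-0>q1; q0-1>q0; q1-0>q2; q1-1>q0; q2-0>q2; q2-1>q3; q3-0>q3; q3-1>q3

Track partial matches of the forbidden pattern `001`. State q3 is a dead state reached once `001` has occurred; every other state accepts. q0 means no part of `001` is currently matched.
With 4 states:
        0   1  
>* q0   q1  q0 
 * q1   q2  q0 
 * q2   q2  q3 
   q3   q3  q3 
(> = start, * = accepting)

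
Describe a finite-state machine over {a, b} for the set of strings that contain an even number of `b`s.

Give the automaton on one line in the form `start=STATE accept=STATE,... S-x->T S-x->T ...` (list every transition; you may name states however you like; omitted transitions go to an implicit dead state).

Keep the running count of `b`s modulo 2: each `b` advances along the cycle s0 → s1 → s0 while other symbols loop. Accept at s0.
2 states suffice.
        a   b  
>* s0   s0  s1 
   s1   s1  s0 
(> = start, * = accepting)

start=s0 accept=s0 s0-a->s0 s0-b->s1 s1-a->s1 s1-b->s0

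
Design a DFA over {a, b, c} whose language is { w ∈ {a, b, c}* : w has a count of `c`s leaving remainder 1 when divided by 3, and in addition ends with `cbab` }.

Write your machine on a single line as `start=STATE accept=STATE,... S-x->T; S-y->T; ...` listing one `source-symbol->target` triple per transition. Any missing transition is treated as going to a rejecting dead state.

Run two small machines in parallel and take their product. The first has 3 states tracking the count of `c`s modulo 3; the second has 5 states tracking how much of the suffix `cbab` has currently been matched. A product state is a pair (one from each), accepting exactly when both do. After merging equivalent states the machine shrinks.
With 7 states:
        a   b   c  
>  s0   s0  s0  s1 
   s1   s2  s3  s4 
   s2   s2  s2  s4 
   s3   s5  s2  s4 
   s4   s4  s4  s0 
   s5   s2  s6  s4 
 * s6   s2  s2  s4 
(> = start, * = accepting)

start=s0; accept=s6; s0-a->s0; s0-b->s0; s0-c->s1; s1-a->s2; s1-b->s3; s1-c->s4; s2-a->s2; s2-b->s2; s2-c->s4; s3-a->s5; s3-b->s2; s3-c->s4; s4-a->s4; s4-b->s4; s4-c->s0; s5-a->s2; s5-b->s6; s5-c->s4; s6-a->s2; s6-b->s2; s6-c->s4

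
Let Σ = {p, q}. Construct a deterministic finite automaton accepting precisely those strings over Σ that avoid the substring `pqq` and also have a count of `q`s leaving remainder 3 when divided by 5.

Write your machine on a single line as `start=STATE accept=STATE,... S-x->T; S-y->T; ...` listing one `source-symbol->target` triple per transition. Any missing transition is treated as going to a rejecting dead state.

Build one automaton per condition and run them in lockstep. The first has 4 states tracking partial matches of the forbidden pattern `pqq`; the second has 5 states tracking the count of `q`s modulo 5. A product state is a pair (one from each), accepting exactly when both do. After merging equivalent states the machine shrinks.
16 states suffice.
       p  q 
>  A   B  C 
   B   B  D 
   C   E  F 
   D   E  G 
   E   E  H 
   F   I  J 
   G   G  G 
   H   I  G 
   I   I  K 
 * J   L  M 
 * K   L  G 
 * L   L  N 
   M   O  A 
   N   O  G 
   O   O  P 
   P   B  G 
(> = start, * = accepting)

start=A; accept=J,K,L; A-p->B; A-q->C; B-p->B; B-q->D; C-p->E; C-q->F; D-p->E; D-q->G; E-p->E; E-q->H; F-p->I; F-q->J; G-p->G; G-q->G; H-p->I; H-q->G; I-p->I; I-q->K; J-p->L; J-q->M; K-p->L; K-q->G; L-p->L; L-q->N; M-p->O; M-q->A; N-p->O; N-q->G; O-p->O; O-q->P; P-p->B; P-q->G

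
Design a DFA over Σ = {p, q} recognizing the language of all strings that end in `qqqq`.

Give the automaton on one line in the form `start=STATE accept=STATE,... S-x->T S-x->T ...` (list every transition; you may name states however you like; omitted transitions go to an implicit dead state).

start=A accept=E A-p->A A-q->B B-p->A B-q->C C-p->A C-q->D D-p->A D-q->E E-p->A E-q->E

Let each state record the length of the longest suffix of the input read so far that is also a prefix of `qqqq`. B means the last symbol is `q`; C means the last 2 symbols are `qq`; D means the last 3 symbols are `qqq`; E means the last 4 symbols are `qqqq`. Accept only at E, where the string currently ends in `qqqq`.
A 5-state machine:
       p  q 
>  A   A  B 
   B   A  C 
   C   A  D 
   D   A  E 
 * E   A  E 
(> = start, * = accepting)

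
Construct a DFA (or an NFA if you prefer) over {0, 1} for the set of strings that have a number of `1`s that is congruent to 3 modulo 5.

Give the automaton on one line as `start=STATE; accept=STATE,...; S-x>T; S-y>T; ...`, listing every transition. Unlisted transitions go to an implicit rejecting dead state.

start=q0; accept=q3; q0-0>q0; q0-1>q1; q1-0>q1; q1-1>q2; q2-0>q2; q2-1>q3; q3-0>q3; q3-1>q4; q4-0>q4; q4-1>q0

The only thing that matters is how many `1`s have appeared, reduced mod 5. Use one state per residue: q0 for 0, …, q4 for 4. Reading `1` moves to the next residue; anything else stays put. q3 is accepting.
        0   1  
>  q0   q0  q1 
   q1   q1  q2 
   q2   q2  q3 
 * q3   q3  q4 
   q4   q4  q0 
(> = start, * = accepting)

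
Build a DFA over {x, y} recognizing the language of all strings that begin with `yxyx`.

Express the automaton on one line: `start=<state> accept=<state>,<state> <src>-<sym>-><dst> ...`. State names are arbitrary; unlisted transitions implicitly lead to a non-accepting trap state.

start=S0 accept=S4 S0-x->S5 S0-y->S1 S1-x->S2 S1-y->S5 S2-x->S5 S2-y->S3 S3-x->S4 S3-y->S5 S4-x->S4 S4-y->S4 S5-x->S5 S5-y->S5

Walk along `yxyx` while the input agrees: from S0 take `y` to S1, and so on. Any deviation drops to the rejecting sink S5. Once S4 is reached the prefix is confirmed and every continuation is accepted.
With 6 states:
        x   y  
>  S0   S5  S1 
   S1   S2  S5 
   S2   S5  S3 
   S3   S4  S5 
 * S4   S4  S4 
   S5   S5  S5 
(> = start, * = accepting)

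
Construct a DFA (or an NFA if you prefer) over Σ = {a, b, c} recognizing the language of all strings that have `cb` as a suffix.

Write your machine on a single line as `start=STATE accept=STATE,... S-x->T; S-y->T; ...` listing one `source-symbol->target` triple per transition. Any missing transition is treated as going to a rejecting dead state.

start=q0; accept=q2; q0-a->q0; q0-b->q0; q0-c->q1; q1-a->q0; q1-b->q2; q1-c->q1; q2-a->q0; q2-b->q0; q2-c->q1

Let each state record the length of the longest suffix of the input read so far that is also a prefix of `cb`. q1 means the last symbol is `c`; q2 means the last 2 symbols are `cb`. Accept only at q2, where the string currently ends in `cb`.
With 3 states:
        a   b   c  
>  q0   q0  q0  q1 
   q1   q0  q2  q1 
 * q2   q0  q0  q1 
(> = start, * = accepting)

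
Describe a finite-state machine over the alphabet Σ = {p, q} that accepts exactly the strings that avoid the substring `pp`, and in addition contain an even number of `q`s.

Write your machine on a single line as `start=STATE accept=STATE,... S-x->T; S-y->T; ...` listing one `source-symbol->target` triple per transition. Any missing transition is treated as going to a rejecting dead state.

Build one automaton per condition and run them in lockstep. One (3 states) tracks partial matches of the forbidden pattern `pp`; the other (2 states) tracks the count of `q`s modulo 2. Each combined state is a pair, one component from each; accept when both components accept. After merging equivalent states the machine shrinks.
A 5-state machine:
        p   q  
>* S0   S1  S2 
 * S1   S3  S2 
   S2   S4  S0 
   S3   S3  S3 
   S4   S3  S0 
(> = start, * = accepting)

start=S0; accept=S0,S1; S0-p->S1; S0-q->S2; S1-p->S3; S1-q->S2; S2-p->S4; S2-q->S0; S3-p->S3; S3-q->S3; S4-p->S3; S4-q->S0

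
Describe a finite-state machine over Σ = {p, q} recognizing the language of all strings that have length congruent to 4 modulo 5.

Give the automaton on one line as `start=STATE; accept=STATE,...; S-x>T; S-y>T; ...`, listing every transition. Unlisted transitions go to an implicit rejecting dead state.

Only the length mod 5 matters, so use a 5-cycle: from any state, every input symbol moves to the next state, wrapping E back to A. Mark E accepting.
5 states suffice.
       p  q 
>  A   B  B 
   B   C  C 
   C   D  D 
   D   E  E 
 * E   A  A 
(> = start, * = accepting)

start=A; accept=E; A-p>B; A-q>B; B-p>C; B-q>C; C-p>D; C-q>D; D-p>E; D-q>E; E-p>A; E-q>A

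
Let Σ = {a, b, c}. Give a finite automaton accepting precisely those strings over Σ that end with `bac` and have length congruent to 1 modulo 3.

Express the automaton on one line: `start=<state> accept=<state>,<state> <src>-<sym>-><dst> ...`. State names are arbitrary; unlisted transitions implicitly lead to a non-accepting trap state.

Run two small machines in parallel and take their product. The first has 4 states tracking how much of the suffix `bac` has currently been matched; the second has 3 states tracking the input length modulo 3. A product state is a pair (one from each), accepting exactly when both do. Equivalent product states are then merged.
        a   b   c  
>  S0   S1  S1  S1 
   S1   S2  S3  S2 
   S2   S0  S0  S0 
   S3   S4  S0  S0 
   S4   S1  S1  S5 
 * S5   S2  S3  S2 
(> = start, * = accepting)

start=S0 accept=S5 S0-a->S1 S0-b->S1 S0-c->S1 S1-a->S2 S1-b->S3 S1-c->S2 S2-a->S0 S2-b->S0 S2-c->S0 S3-a->S4 S3-b->S0 S3-c->S0 S4-a->S1 S4-b->S1 S4-c->S5 S5-a->S2 S5-b->S3 S5-c->S2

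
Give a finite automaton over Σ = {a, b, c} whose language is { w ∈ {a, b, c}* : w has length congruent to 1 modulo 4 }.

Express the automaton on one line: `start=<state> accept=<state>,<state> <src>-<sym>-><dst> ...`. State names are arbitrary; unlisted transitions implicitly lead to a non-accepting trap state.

start=S0 accept=S1 S0-a->S1 S0-b->S1 S0-c->S1 S1-a->S2 S1-b->S2 S1-c->S2 S2-a->S3 S2-b->S3 S2-c->S3 S3-a->S0 S3-b->S0 S3-c->S0

Only the length mod 4 matters, so use a 4-cycle: from any state, every input symbol moves to the next state, wrapping S3 back to S0. Mark S1 accepting.
A 4-state machine:
        a   b   c  
>  S0   S1  S1  S1 
 * S1   S2  S2  S2 
   S2   S3  S3  S3 
   S3   S0  S0  S0 
(> = start, * = accepting)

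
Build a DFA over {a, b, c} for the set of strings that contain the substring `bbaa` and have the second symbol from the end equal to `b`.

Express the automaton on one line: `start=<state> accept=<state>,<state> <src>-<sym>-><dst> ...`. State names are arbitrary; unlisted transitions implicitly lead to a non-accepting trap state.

start=q0 accept=q17,q18,q19 q0-a->q1 q0-b->q2 q0-c->q3 q1-a->q4 q1-b->q5 q1-c->q6 q2-a->q7 q2-b->q8 q2-c->q9 q3-a->q10 q3-b->q11 q3-c->q12 q4-a->q4 q4-b->q5 q4-c->q6 q5-a->q7 q5-b->q8 q5-c->q9 q6-a->q10 q6-b->q11 q6-c->q12 q7-a->q4 q7-b->q5 q7-c->q6 q8-a->q13 q8-b->q8 q8-c->q9 q9-a->q10 q9-b->q11 q9-c->q12 q10-a->q4 q10-b->q5 q10-c->q6 q11-a->q7 q11-b->q8 q11-c->q9 q12-a->q10 q12-b->q11 q12-c->q12 q13-a->q14 q13-b->q5 q13-c->q6 q14-a->q14 q14-b->q15 q14-c->q16 q15-a->q17 q15-b->q18 q15-c->q19 q16-a->q20 q16-b->q21 q16-c->q22 q17-a->q14 q17-b->q15 q17-c->q16 q18-a->q17 q18-b->q18 q18-c->q19 q19-a->q20 q19-b->q21 q19-c->q22 q20-a->q14 q20-b->q15 q20-c->q16 q21-a->q17 q21-b->q18 q21-c->q19 q22-a->q20 q22-b->q21 q22-c->q22

Handle the two conditions separately and then intersect. The first has 5 states tracking whether and how much of `bbaa` has been seen; the second has 13 states tracking the last 2 symbols read. A product state is a pair (one from each), accepting exactly when both do.
A 23-state machine:
          a    b    c  
>  q0     q1   q2   q3 
   q1     q4   q5   q6 
   q2     q7   q8   q9 
   q3    q10  q11  q12 
   q4     q4   q5   q6 
   q5     q7   q8   q9 
   q6    q10  q11  q12 
   q7     q4   q5   q6 
   q8    q13   q8   q9 
   q9    q10  q11  q12 
   q10    q4   q5   q6 
   q11    q7   q8   q9 
   q12   q10  q11  q12 
   q13   q14   q5   q6 
   q14   q14  q15  q16 
   q15   q17  q18  q19 
   q16   q20  q21  q22 
 * q17   q14  q15  q16 
 * q18   q17  q18  q19 
 * q19   q20  q21  q22 
   q20   q14  q15  q16 
   q21   q17  q18  q19 
   q22   q20  q21  q22 
(> = start, * = accepting)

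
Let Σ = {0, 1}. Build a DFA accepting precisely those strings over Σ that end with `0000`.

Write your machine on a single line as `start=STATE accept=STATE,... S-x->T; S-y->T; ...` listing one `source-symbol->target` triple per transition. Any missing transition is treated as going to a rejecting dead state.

start=q0; accept=q4; q0-0->q1; q0-1->q0; q1-0->q2; q1-1->q0; q2-0->q3; q2-1->q0; q3-0->q4; q3-1->q0; q4-0->q4; q4-1->q0

Remember how much of `0000` the current input suffix matches. State q0 means no match yet; q1 means the last symbol is `0`; q2 means the last 2 symbols are `00`; q3 means the last 3 symbols are `000`; q4 means the last 4 symbols are `0000`. Only q4 accepts. On a mismatch, fall back to the longest proper suffix that is still a prefix of `0000`.
5 states suffice.
        0   1  
>  q0   q1  q0 
   q1   q2  q0 
   q2   q3  q0 
   q3   q4  q0 
 * q4   q4  q0 
(> = start, * = accepting)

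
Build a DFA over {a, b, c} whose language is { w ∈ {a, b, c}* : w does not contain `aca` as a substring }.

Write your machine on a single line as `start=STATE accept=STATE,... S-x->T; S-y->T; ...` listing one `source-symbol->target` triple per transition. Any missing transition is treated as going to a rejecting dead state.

start=S0; accept=S0,S1,S2; S0-a->S1; S0-b->S0; S0-c->S0; S1-a->S1; S1-b->S0; S1-c->S2; S2-a->S3; S2-b->S0; S2-c->S0; S3-a->S3; S3-b->S3; S3-c->S3

Track partial matches of the forbidden pattern `aca`. State S3 is a dead state reached once `aca` has occurred; every other state accepts. S0 means no part of `aca` is currently matched.
With 4 states:
        a   b   c  
>* S0   S1  S0  S0 
 * S1   S1  S0  S2 
 * S2   S3  S0  S0 
   S3   S3  S3  S3 
(> = start, * = accepting)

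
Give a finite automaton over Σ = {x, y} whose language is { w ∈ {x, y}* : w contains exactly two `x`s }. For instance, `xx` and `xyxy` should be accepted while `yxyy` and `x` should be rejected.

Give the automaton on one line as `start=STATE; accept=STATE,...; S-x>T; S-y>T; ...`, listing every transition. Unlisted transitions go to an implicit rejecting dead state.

start=A; accept=C; A-x>B; A-y>A; B-x>C; B-y>B; C-x>D; C-y>C; D-x>D; D-y>D

Count `x`s, saturating at 3: states A through C mean 0 through 2 `x`s seen; D means more than 2. Each `x` increments (capped at D); other symbols loop. Accept from {C}.
A 4-state machine:
       x  y 
>  A   B  A 
   B   C  B 
 * C   D  C 
   D   D  D 
(> = start, * = accepting)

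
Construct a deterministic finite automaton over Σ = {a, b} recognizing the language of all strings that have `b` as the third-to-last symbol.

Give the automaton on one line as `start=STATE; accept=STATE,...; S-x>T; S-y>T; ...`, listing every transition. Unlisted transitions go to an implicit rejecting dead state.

A DFA must remember the last 3 symbols (since which symbol is third-to-last isn't known until the input ends). Use one state per possible window of the last ≤3 symbols; accept from those whose window starts with `b`.
15 states suffice.
          a    b  
>  s0     s1   s2 
   s1     s3   s4 
   s2     s5   s6 
   s3     s7   s8 
   s4     s9  s10 
   s5    s11  s12 
   s6    s13  s14 
   s7     s7   s8 
   s8     s9  s10 
   s9    s11  s12 
   s10   s13  s14 
 * s11    s7   s8 
 * s12    s9  s10 
 * s13   s11  s12 
 * s14   s13  s14 
(> = start, * = accepting)

start=s0; accept=s11,s12,s13,s14; s0-a>s1; s0-b>s2; s1-a>s3; s1-b>s4; s2-a>s5; s2-b>s6; s3-a>s7; s3-b>s8; s4-a>s9; s4-b>s10; s5-a>s11; s5-b>s12; s6-a>s13; s6-b>s14; s7-a>s7; s7-b>s8; s8-a>s9; s8-b>s10; s9-a>s11; s9-b>s12; s10-a>s13; s10-b>s14; s11-a>s7; s11-b>s8; s12-a>s9; s12-b>s10; s13-a>s11; s13-b>s12; s14-a>s13; s14-b>s14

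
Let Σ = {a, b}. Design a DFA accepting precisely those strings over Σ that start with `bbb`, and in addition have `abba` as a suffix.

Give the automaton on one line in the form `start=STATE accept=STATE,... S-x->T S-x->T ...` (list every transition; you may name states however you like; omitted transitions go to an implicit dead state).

Run two small machines in parallel and take their product. One (5 states) tracks whether the input so far still matches the prefix `bbb`; the other (5 states) tracks how much of the suffix `abba` has currently been matched. Each combined state is a pair, one component from each; accept when both components accept. After merging equivalent states the machine shrinks.
With 9 states:
        a   b  
>  s0   s1  s2 
   s1   s1  s1 
   s2   s1  s3 
   s3   s1  s4 
   s4   s5  s4 
   s5   s5  s6 
   s6   s5  s7 
   s7   s8  s4 
 * s8   s5  s6 
(> = start, * = accepting)

start=s0 accept=s8 s0-a->s1 s0-b->s2 s1-a->s1 s1-b->s1 s2-a->s1 s2-b->s3 s3-a->s1 s3-b->s4 s4-a->s5 s4-b->s4 s5-a->s5 s5-b->s6 s6-a->s5 s6-b->s7 s7-a->s8 s7-b->s4 s8-a->s5 s8-b->s6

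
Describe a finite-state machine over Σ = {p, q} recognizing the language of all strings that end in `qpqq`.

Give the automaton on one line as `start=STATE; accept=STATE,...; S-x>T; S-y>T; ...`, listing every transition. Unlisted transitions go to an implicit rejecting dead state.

Remember how much of `qpqq` the current input suffix matches. State s0 means no match yet; s1 means the last symbol is `q`; s2 means the last 2 symbols are `qp`; s3 means the last 3 symbols are `qpq`; s4 means the last 4 symbols are `qpqq`. Only s4 accepts. On a mismatch, fall back to the longest proper suffix that is still a prefix of `qpqq`.
        p   q  
>  s0   s0  s1 
   s1   s2  s1 
   s2   s0  s3 
   s3   s2  s4 
 * s4   s2  s1 
(> = start, * = accepting)

start=s0; accept=s4; s0-p>s0; s0-q>s1; s1-p>s2; s1-q>s1; s2-p>s0; s2-q>s3; s3-p>s2; s3-q>s4; s4-p>s2; s4-q>s1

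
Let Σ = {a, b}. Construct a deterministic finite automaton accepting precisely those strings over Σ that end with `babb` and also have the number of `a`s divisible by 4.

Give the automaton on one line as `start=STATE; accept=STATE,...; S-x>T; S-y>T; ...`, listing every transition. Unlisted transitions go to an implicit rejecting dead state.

Build one automaton per condition and run them in lockstep. The first has 5 states tracking how much of the suffix `babb` has currently been matched; the second has 4 states tracking the count of `a`s modulo 4. A product state is a pair (one from each), accepting exactly when both do. Equivalent product states are then merged.
        a   b  
>  q0   q1  q0 
   q1   q2  q1 
   q2   q3  q2 
   q3   q0  q4 
   q4   q5  q4 
   q5   q1  q6 
   q6   q1  q7 
 * q7   q1  q0 
(> = start, * = accepting)

start=q0; accept=q7; q0-a>q1; q0-b>q0; q1-a>q2; q1-b>q1; q2-a>q3; q2-b>q2; q3-a>q0; q3-b>q4; q4-a>q5; q4-b>q4; q5-a>q1; q5-b>q6; q6-a>q1; q6-b>q7; q7-a>q1; q7-b>q0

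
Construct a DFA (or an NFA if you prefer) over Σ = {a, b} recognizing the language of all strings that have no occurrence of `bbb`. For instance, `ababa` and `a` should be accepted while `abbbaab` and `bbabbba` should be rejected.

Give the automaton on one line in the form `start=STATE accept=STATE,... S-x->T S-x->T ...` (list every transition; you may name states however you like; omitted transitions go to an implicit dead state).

This is the complement of 'contains `bbb`'. Use the same substring-matching states — S0 through S3 holding how much of `bbb` has just been matched — but flip the accepting set: everything except the trap S3 accepts.
4 states suffice.
        a   b  
>* S0   S0  S1 
 * S1   S0  S2 
 * S2   S0  S3 
   S3   S3  S3 
(> = start, * = accepting)

start=S0 accept=S0,S1,S2 S0-a->S0 S0-b->S1 S1-a->S0 S1-b->S2 S2-a->S0 S2-b->S3 S3-a->S3 S3-b->S3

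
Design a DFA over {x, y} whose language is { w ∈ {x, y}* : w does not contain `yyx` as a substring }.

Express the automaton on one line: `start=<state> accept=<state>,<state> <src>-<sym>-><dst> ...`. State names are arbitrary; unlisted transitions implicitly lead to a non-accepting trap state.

start=A accept=A,B,C A-x->A A-y->B B-x->A B-y->C C-x->D C-y->C D-x->D D-y->D

This is the complement of 'contains `yyx`'. Use the same substring-matching states — A through D holding how much of `yyx` has just been matched — but flip the accepting set: everything except the trap D accepts.
With 4 states:
       x  y 
>* A   A  B 
 * B   A  C 
 * C   D  C 
   D   D  D 
(> = start, * = accepting)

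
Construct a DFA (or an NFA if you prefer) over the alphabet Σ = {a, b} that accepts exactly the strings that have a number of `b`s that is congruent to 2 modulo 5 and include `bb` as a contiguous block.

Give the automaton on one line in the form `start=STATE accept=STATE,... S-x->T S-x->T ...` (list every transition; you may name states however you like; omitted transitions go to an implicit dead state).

start=S0 accept=S3 S0-a->S0 S0-b->S1 S1-a->S2 S1-b->S3 S2-a->S2 S2-b->S4 S3-a->S3 S3-b->S5 S4-a->S6 S4-b->S5 S5-a->S5 S5-b->S7 S6-a->S6 S6-b->S8 S7-a->S7 S7-b->S9 S8-a->S10 S8-b->S7 S9-a->S9 S9-b->S11 S10-a->S10 S10-b->S12 S11-a->S11 S11-b->S3 S12-a->S13 S12-b->S9 S13-a->S13 S13-b->S14 S14-a->S0 S14-b->S11

Handle the two conditions separately and then intersect. One (5 states) tracks the count of `b`s modulo 5; the other (3 states) tracks whether and how much of `bb` has been seen. Each combined state is a pair, one component from each; accept when both components accept.
A 15-state machine:
          a    b  
>  S0     S0   S1 
   S1     S2   S3 
   S2     S2   S4 
 * S3     S3   S5 
   S4     S6   S5 
   S5     S5   S7 
   S6     S6   S8 
   S7     S7   S9 
   S8    S10   S7 
   S9     S9  S11 
   S10   S10  S12 
   S11   S11   S3 
   S12   S13   S9 
   S13   S13  S14 
   S14    S0  S11 
(> = start, * = accepting)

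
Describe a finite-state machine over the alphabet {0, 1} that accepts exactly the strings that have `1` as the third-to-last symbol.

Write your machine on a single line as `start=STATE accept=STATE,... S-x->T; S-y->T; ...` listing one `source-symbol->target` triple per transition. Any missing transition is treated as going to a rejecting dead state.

start=q0; accept=q11,q12,q13,q14; q0-0->q1; q0-1->q2; q1-0->q3; q1-1->q4; q2-0->q5; q2-1->q6; q3-0->q7; q3-1->q8; q4-0->q9; q4-1->q10; q5-0->q11; q5-1->q12; q6-0->q13; q6-1->q14; q7-0->q7; q7-1->q8; q8-0->q9; q8-1->q10; q9-0->q11; q9-1->q12; q10-0->q13; q10-1->q14; q11-0->q7; q11-1->q8; q12-0->q9; q12-1->q10; q13-0->q11; q13-1->q12; q14-0->q13; q14-1->q14

Because acceptance depends on a position counted from the end, the machine has to buffer the most recent 3 symbols. Make each state the string of the last up-to-3 symbols read; on input `x` shift the window left and append `x`. Accept when the buffered window has length 3 and begins with `1`.
15 states suffice.
          0    1  
>  q0     q1   q2 
   q1     q3   q4 
   q2     q5   q6 
   q3     q7   q8 
   q4     q9  q10 
   q5    q11  q12 
   q6    q13  q14 
   q7     q7   q8 
   q8     q9  q10 
   q9    q11  q12 
   q10   q13  q14 
 * q11    q7   q8 
 * q12    q9  q10 
 * q13   q11  q12 
 * q14   q13  q14 
(> = start, * = accepting)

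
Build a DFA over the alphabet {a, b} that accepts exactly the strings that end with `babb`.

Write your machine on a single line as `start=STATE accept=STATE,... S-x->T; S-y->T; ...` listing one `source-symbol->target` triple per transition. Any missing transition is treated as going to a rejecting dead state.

Let each state record the length of the longest suffix of the input read so far that is also a prefix of `babb`. s1 means the last symbol is `b`; s2 means the last 2 symbols are `ba`; s3 means the last 3 symbols are `bab`; s4 means the last 4 symbols are `babb`. Accept only at s4, where the string currently ends in `babb`.
5 states suffice.
        a   b  
>  s0   s0  s1 
   s1   s2  s1 
   s2   s0  s3 
   s3   s2  s4 
 * s4   s2  s1 
(> = start, * = accepting)

start=s0; accept=s4; s0-a->s0; s0-b->s1; s1-a->s2; s1-b->s1; s2-a->s0; s2-b->s3; s3-a->s2; s3-b->s4; s4-a->s2; s4-b->s1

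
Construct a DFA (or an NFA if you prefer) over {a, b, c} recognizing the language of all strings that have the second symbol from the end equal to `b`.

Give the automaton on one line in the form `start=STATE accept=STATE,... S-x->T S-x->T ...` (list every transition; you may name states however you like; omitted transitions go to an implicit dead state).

start=S0 accept=S7,S8,S9 S0-a->S1 S0-b->S2 S0-c->S3 S1-a->S4 S1-b->S5 S1-c->S6 S2-a->S7 S2-b->S8 S2-c->S9 S3-a->S10 S3-b->S11 S3-c->S12 S4-a->S4 S4-b->S5 S4-c->S6 S5-a->S7 S5-b->S8 S5-c->S9 S6-a->S10 S6-b->S11 S6-c->S12 S7-a->S4 S7-b->S5 S7-c->S6 S8-a->S7 S8-b->S8 S8-c->S9 S9-a->S10 S9-b->S11 S9-c->S12 S10-a->S4 S10-b->S5 S10-c->S6 S11-a->S7 S11-b->S8 S11-c->S9 S12-a->S10 S12-b->S11 S12-c->S12

Because acceptance depends on a position counted from the end, the machine has to buffer the most recent 2 symbols. Make each state the string of the last up-to-2 symbols read; on input `x` shift the window left and append `x`. Accept when the buffered window has length 2 and begins with `b`.
With 13 states:
          a    b    c  
>  S0     S1   S2   S3 
   S1     S4   S5   S6 
   S2     S7   S8   S9 
   S3    S10  S11  S12 
   S4     S4   S5   S6 
   S5     S7   S8   S9 
   S6    S10  S11  S12 
 * S7     S4   S5   S6 
 * S8     S7   S8   S9 
 * S9    S10  S11  S12 
   S10    S4   S5   S6 
   S11    S7   S8   S9 
   S12   S10  S11  S12 
(> = start, * = accepting)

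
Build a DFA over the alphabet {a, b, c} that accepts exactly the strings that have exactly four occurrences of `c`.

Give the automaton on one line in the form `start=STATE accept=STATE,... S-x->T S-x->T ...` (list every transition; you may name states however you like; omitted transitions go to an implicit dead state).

Count `c`s, saturating at 5: states q0 through q4 mean 0 through 4 `c`s seen; q5 means more than 4. Each `c` increments (capped at q5); other symbols loop. Accept from {q4}.
        a   b   c  
>  q0   q0  q0  q1 
   q1   q1  q1  q2 
   q2   q2  q2  q3 
   q3   q3  q3  q4 
 * q4   q4  q4  q5 
   q5   q5  q5  q5 
(> = start, * = accepting)

start=q0 accept=q4 q0-a->q0 q0-b->q0 q0-c->q1 q1-a->q1 q1-b->q1 q1-c->q2 q2-a->q2 q2-b->q2 q2-c->q3 q3-a->q3 q3-b->q3 q3-c->q4 q4-a->q4 q4-b->q4 q4-c->q5 q5-a->q5 q5-b->q5 q5-c->q5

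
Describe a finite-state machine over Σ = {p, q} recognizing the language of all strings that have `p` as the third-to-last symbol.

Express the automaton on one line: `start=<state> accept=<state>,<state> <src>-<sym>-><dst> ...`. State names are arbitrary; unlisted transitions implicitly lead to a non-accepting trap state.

A DFA must remember the last 3 symbols (since which symbol is third-to-last isn't known until the input ends). Use one state per possible window of the last ≤3 symbols; accept from those whose window starts with `p`.
15 states suffice.
       p  q 
>  A   B  C 
   B   D  E 
   C   F  G 
   D   H  I 
   E   J  K 
   F   L  M 
   G   N  O 
 * H   H  I 
 * I   J  K 
 * J   L  M 
 * K   N  O 
   L   H  I 
   M   J  K 
   N   L  M 
   O   N  O 
(> = start, * = accepting)

start=A accept=H,I,J,K A-p->B A-q->C B-p->D B-q->E C-p->F C-q->G D-p->H D-q->I E-p->J E-q->K F-p->L F-q->M G-p->N G-q->O H-p->H H-q->I I-p->J I-q->K J-p->L J-q->M K-p->N K-q->O L-p->H L-q->I M-p->J M-q->K N-p->L N-q->M O-p->N O-q->O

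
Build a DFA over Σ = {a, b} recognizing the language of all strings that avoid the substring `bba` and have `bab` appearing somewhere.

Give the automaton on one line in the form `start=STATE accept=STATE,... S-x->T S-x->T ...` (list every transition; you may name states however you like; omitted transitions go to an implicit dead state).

Build one automaton per condition and run them in lockstep. One (4 states) tracks partial matches of the forbidden pattern `bba`; the other (4 states) tracks whether and how much of `bab` has been seen. Each combined state is a pair, one component from each; accept when both components accept.
          a    b  
>  s0     s0   s1 
   s1     s2   s3 
   s2     s0   s4 
   s3     s5   s3 
 * s4     s6   s7 
   s5     s8   s9 
 * s6     s6   s4 
 * s7     s9   s7 
   s8     s8  s10 
   s9     s9   s9 
   s10    s5  s10 
(> = start, * = accepting)

start=s0 accept=s4,s6,s7 s0-a->s0 s0-b->s1 s1-a->s2 s1-b->s3 s2-a->s0 s2-b->s4 s3-a->s5 s3-b->s3 s4-a->s6 s4-b->s7 s5-a->s8 s5-b->s9 s6-a->s6 s6-b->s4 s7-a->s9 s7-b->s7 s8-a->s8 s8-b->s10 s9-a->s9 s9-b->s9 s10-a->s5 s10-b->s10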